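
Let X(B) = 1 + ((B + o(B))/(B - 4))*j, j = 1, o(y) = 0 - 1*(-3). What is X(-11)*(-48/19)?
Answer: -368/95 ≈ -3.8737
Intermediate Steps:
o(y) = 3 (o(y) = 0 + 3 = 3)
X(B) = 1 + (3 + B)/(-4 + B) (X(B) = 1 + ((B + 3)/(B - 4))*1 = 1 + ((3 + B)/(-4 + B))*1 = 1 + (3 + B)/(-4 + B))
X(-11)*(-48/19) = ((-1 + 2*(-11))/(-4 - 11))*(-48/19) = ((-1 - 22)/(-15))*(-48*1/19) = -1/15*(-23)*(-48/19) = (23/15)*(-48/19) = -368/95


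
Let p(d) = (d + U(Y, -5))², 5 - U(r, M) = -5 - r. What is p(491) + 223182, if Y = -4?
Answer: 470191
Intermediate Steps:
U(r, M) = 10 + r (U(r, M) = 5 - (-5 - r) = 5 + (5 + r) = 10 + r)
p(d) = (6 + d)² (p(d) = (d + (10 - 4))² = (d + 6)² = (6 + d)²)
p(491) + 223182 = (6 + 491)² + 223182 = 497² + 223182 = 247009 + 223182 = 470191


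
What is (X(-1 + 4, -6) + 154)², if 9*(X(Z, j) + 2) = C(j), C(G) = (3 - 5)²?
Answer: 1882384/81 ≈ 23239.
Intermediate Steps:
C(G) = 4 (C(G) = (-2)² = 4)
X(Z, j) = -14/9 (X(Z, j) = -2 + (⅑)*4 = -2 + 4/9 = -14/9)
(X(-1 + 4, -6) + 154)² = (-14/9 + 154)² = (1372/9)² = 1882384/81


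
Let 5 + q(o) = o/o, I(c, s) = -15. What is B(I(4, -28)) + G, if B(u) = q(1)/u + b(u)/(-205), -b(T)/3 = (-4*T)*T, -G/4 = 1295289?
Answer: -3186418876/615 ≈ -5.1812e+6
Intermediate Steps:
G = -5181156 (G = -4*1295289 = -5181156)
b(T) = 12*T**2 (b(T) = -3*(-4*T)*T = -(-12)*T**2 = 12*T**2)
q(o) = -4 (q(o) = -5 + o/o = -5 + 1 = -4)
B(u) = -4/u - 12*u**2/205 (B(u) = -4/u + (12*u**2)/(-205) = -4/u + (12*u**2)*(-1/205) = -4/u - 12*u**2/205)
B(I(4, -28)) + G = (4/205)*(-205 - 3*(-15)**3)/(-15) - 5181156 = (4/205)*(-1/15)*(-205 - 3*(-3375)) - 5181156 = (4/205)*(-1/15)*(-205 + 10125) - 5181156 = (4/205)*(-1/15)*9920 - 5181156 = -7936/615 - 5181156 = -3186418876/615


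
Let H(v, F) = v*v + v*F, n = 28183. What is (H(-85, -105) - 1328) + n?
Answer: 43005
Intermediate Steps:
H(v, F) = v**2 + F*v
(H(-85, -105) - 1328) + n = (-85*(-105 - 85) - 1328) + 28183 = (-85*(-190) - 1328) + 28183 = (16150 - 1328) + 28183 = 14822 + 28183 = 43005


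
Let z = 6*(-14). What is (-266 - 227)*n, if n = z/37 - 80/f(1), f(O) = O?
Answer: 1500692/37 ≈ 40559.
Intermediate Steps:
z = -84
n = -3044/37 (n = -84/37 - 80/1 = -84*1/37 - 80*1 = -84/37 - 80 = -3044/37 ≈ -82.270)
(-266 - 227)*n = (-266 - 227)*(-3044/37) = -493*(-3044/37) = 1500692/37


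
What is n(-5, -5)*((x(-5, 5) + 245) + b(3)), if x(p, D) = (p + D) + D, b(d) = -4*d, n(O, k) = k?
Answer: -1190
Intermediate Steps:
x(p, D) = p + 2*D (x(p, D) = (D + p) + D = p + 2*D)
n(-5, -5)*((x(-5, 5) + 245) + b(3)) = -5*(((-5 + 2*5) + 245) - 4*3) = -5*(((-5 + 10) + 245) - 12) = -5*((5 + 245) - 12) = -5*(250 - 12) = -5*238 = -1190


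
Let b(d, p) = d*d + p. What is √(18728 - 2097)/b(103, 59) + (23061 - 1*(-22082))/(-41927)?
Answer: -45143/41927 + √16631/10668 ≈ -1.0646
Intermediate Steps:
b(d, p) = p + d² (b(d, p) = d² + p = p + d²)
√(18728 - 2097)/b(103, 59) + (23061 - 1*(-22082))/(-41927) = √(18728 - 2097)/(59 + 103²) + (23061 - 1*(-22082))/(-41927) = √16631/(59 + 10609) + (23061 + 22082)*(-1/41927) = √16631/10668 + 45143*(-1/41927) = √16631*(1/10668) - 45143/41927 = √16631/10668 - 45143/41927 = -45143/41927 + √16631/10668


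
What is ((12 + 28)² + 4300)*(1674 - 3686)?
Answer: -11870800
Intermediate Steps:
((12 + 28)² + 4300)*(1674 - 3686) = (40² + 4300)*(-2012) = (1600 + 4300)*(-2012) = 5900*(-2012) = -11870800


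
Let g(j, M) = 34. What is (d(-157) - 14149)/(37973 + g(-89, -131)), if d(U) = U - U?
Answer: -14149/38007 ≈ -0.37227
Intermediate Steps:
d(U) = 0
(d(-157) - 14149)/(37973 + g(-89, -131)) = (0 - 14149)/(37973 + 34) = -14149/38007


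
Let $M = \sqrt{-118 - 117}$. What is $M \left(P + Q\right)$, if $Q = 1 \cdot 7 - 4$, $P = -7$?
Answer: $- 4 i \sqrt{235} \approx - 61.319 i$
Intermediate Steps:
$Q = 3$ ($Q = 7 - 4 = 3$)
$M = i \sqrt{235}$ ($M = \sqrt{-235} = i \sqrt{235} \approx 15.33 i$)
$M \left(P + Q\right) = i \sqrt{235} \left(-7 + 3\right) = i \sqrt{235} \left(-4\right) = - 4 i \sqrt{235}$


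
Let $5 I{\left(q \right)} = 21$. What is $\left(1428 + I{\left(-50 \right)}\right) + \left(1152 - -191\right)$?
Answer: $\frac{13876}{5} \approx 2775.2$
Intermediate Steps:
$I{\left(q \right)} = \frac{21}{5}$ ($I{\left(q \right)} = \frac{1}{5} \cdot 21 = \frac{21}{5}$)
$\left(1428 + I{\left(-50 \right)}\right) + \left(1152 - -191\right) = \left(1428 + \frac{21}{5}\right) + \left(1152 - -191\right) = \frac{7161}{5} + \left(1152 + 191\right) = \frac{7161}{5} + 1343 = \frac{13876}{5}$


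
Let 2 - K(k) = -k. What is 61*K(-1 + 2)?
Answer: 183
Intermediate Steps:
K(k) = 2 + k (K(k) = 2 - (-1)*k = 2 + k)
61*K(-1 + 2) = 61*(2 + (-1 + 2)) = 61*(2 + 1) = 61*3 = 183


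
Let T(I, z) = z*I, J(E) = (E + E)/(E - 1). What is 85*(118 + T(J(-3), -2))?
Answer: 9775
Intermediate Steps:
J(E) = 2*E/(-1 + E) (J(E) = (2*E)/(-1 + E) = 2*E/(-1 + E))
T(I, z) = I*z
85*(118 + T(J(-3), -2)) = 85*(118 + (2*(-3)/(-1 - 3))*(-2)) = 85*(118 + (2*(-3)/(-4))*(-2)) = 85*(118 + (2*(-3)*(-¼))*(-2)) = 85*(118 + (3/2)*(-2)) = 85*(118 - 3) = 85*115 = 9775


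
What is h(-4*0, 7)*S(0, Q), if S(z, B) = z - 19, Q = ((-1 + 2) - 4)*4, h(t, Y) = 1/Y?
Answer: -19/7 ≈ -2.7143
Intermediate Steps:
Q = -12 (Q = (1 - 4)*4 = -3*4 = -12)
S(z, B) = -19 + z
h(-4*0, 7)*S(0, Q) = (-19 + 0)/7 = (1/7)*(-19) = -19/7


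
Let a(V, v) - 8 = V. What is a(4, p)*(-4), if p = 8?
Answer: -48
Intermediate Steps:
a(V, v) = 8 + V
a(4, p)*(-4) = (8 + 4)*(-4) = 12*(-4) = -48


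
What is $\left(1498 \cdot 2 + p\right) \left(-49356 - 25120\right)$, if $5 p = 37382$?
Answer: $- \frac{3899712312}{5} \approx -7.7994 \cdot 10^{8}$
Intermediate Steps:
$p = \frac{37382}{5}$ ($p = \frac{1}{5} \cdot 37382 = \frac{37382}{5} \approx 7476.4$)
$\left(1498 \cdot 2 + p\right) \left(-49356 - 25120\right) = \left(1498 \cdot 2 + \frac{37382}{5}\right) \left(-49356 - 25120\right) = \left(2996 + \frac{37382}{5}\right) \left(-74476\right) = \frac{52362}{5} \left(-74476\right) = - \frac{3899712312}{5}$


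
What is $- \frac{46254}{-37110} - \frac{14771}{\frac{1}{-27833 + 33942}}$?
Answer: $- \frac{558109893506}{6185} \approx -9.0236 \cdot 10^{7}$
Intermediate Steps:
$- \frac{46254}{-37110} - \frac{14771}{\frac{1}{-27833 + 33942}} = \left(-46254\right) \left(- \frac{1}{37110}\right) - \frac{14771}{\frac{1}{6109}} = \frac{7709}{6185} - 14771 \frac{1}{\frac{1}{6109}} = \frac{7709}{6185} - 90236039 = - \frac{558109893506}{6185}$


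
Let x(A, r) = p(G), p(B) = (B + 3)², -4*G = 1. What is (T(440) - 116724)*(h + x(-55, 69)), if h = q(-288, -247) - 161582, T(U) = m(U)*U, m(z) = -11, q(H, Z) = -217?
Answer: 78672057233/4 ≈ 1.9668e+10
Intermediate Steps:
G = -¼ (G = -¼*1 = -¼ ≈ -0.25000)
p(B) = (3 + B)²
x(A, r) = 121/16 (x(A, r) = (3 - ¼)² = (11/4)² = 121/16)
T(U) = -11*U
h = -161799 (h = -217 - 161582 = -161799)
(T(440) - 116724)*(h + x(-55, 69)) = (-11*440 - 116724)*(-161799 + 121/16) = (-4840 - 116724)*(-2588663/16) = -121564*(-2588663/16) = 78672057233/4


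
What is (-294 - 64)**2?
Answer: 128164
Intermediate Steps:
(-294 - 64)**2 = (-358)**2 = 128164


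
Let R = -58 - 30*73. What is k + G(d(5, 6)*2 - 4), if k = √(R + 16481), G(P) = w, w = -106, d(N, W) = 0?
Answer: -106 + √14233 ≈ 13.302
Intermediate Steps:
G(P) = -106
R = -2248 (R = -58 - 2190 = -2248)
k = √14233 (k = √(-2248 + 16481) = √14233 ≈ 119.30)
k + G(d(5, 6)*2 - 4) = √14233 - 106 = -106 + √14233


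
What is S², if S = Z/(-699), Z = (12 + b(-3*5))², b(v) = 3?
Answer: 5625/54289 ≈ 0.10361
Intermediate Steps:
Z = 225 (Z = (12 + 3)² = 15² = 225)
S = -75/233 (S = 225/(-699) = 225*(-1/699) = -75/233 ≈ -0.32189)
S² = (-75/233)² = 5625/54289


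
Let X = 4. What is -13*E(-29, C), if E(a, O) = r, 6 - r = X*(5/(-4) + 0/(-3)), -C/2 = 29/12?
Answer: -143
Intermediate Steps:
C = -29/6 (C = -58/12 = -2*29/12 = -29/6 ≈ -4.8333)
r = 11 (r = 6 - 4*(5/(-4) + 0/(-3)) = 6 - 4*(5*(-1/4) + 0*(-1/3)) = 6 - 4*(-5/4 + 0) = 6 - 4*(-5)/4 = 6 - 1*(-5) = 6 + 5 = 11)
E(a, O) = 11
-13*E(-29, C) = -13*11 = -143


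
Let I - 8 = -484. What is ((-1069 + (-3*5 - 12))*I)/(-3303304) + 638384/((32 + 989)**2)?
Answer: 11506905300/25319849449 ≈ 0.45446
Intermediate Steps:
I = -476 (I = 8 - 484 = -476)
((-1069 + (-3*5 - 12))*I)/(-3303304) + 638384/((32 + 989)**2) = ((-1069 + (-3*5 - 12))*(-476))/(-3303304) + 638384/((32 + 989)**2) = ((-1069 + (-15 - 12))*(-476))*(-1/3303304) + 638384/(1021**2) = ((-1069 - 27)*(-476))*(-1/3303304) + 638384/1042441 = -1096*(-476)*(-1/3303304) + 638384*(1/1042441) = 521696*(-1/3303304) + 638384/1042441 = -3836/24289 + 638384/1042441 = 11506905300/25319849449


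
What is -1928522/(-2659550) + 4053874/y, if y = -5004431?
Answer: -565162657859/6654767233025 ≈ -0.084926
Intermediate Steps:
-1928522/(-2659550) + 4053874/y = -1928522/(-2659550) + 4053874/(-5004431) = -1928522*(-1/2659550) + 4053874*(-1/5004431) = 964261/1329775 - 4053874/5004431 = -565162657859/6654767233025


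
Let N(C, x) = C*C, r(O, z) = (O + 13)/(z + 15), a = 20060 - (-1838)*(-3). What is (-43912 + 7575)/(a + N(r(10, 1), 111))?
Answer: -9302272/3724305 ≈ -2.4977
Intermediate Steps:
a = 14546 (a = 20060 - 1*5514 = 20060 - 5514 = 14546)
r(O, z) = (13 + O)/(15 + z)
N(C, x) = C²
(-43912 + 7575)/(a + N(r(10, 1), 111)) = (-43912 + 7575)/(14546 + ((13 + 10)/(15 + 1))²) = -36337/(14546 + (23/16)²) = -36337/(14546 + 529/256) = -36337/3724305/256 = -36337*256/3724305 = -9302272/3724305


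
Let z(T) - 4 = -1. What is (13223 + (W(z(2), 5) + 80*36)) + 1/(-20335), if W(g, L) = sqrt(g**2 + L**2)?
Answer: 327454504/20335 + sqrt(34) ≈ 16109.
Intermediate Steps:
z(T) = 3 (z(T) = 4 - 1 = 3)
W(g, L) = sqrt(L**2 + g**2)
(13223 + (W(z(2), 5) + 80*36)) + 1/(-20335) = (13223 + (sqrt(5**2 + 3**2) + 80*36)) + 1/(-20335) = (13223 + (sqrt(25 + 9) + 2880)) - 1/20335 = (13223 + (sqrt(34) + 2880)) - 1/20335 = (13223 + (2880 + sqrt(34))) - 1/20335 = (16103 + sqrt(34)) - 1/20335 = 327454504/20335 + sqrt(34)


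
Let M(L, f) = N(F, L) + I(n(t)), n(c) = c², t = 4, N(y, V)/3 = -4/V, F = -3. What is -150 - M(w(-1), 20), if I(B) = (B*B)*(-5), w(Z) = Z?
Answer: 1118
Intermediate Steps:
N(y, V) = -12/V (N(y, V) = 3*(-4/V) = -12/V)
I(B) = -5*B² (I(B) = B²*(-5) = -5*B²)
M(L, f) = -1280 - 12/L (M(L, f) = -12/L - 5*(4²)² = -12/L - 5*16² = -12/L - 5*256 = -12/L - 1280 = -1280 - 12/L)
-150 - M(w(-1), 20) = -150 - (-1280 - 12/(-1)) = -150 - (-1280 - 12*(-1)) = -150 - (-1280 + 12) = -150 - 1*(-1268) = -150 + 1268 = 1118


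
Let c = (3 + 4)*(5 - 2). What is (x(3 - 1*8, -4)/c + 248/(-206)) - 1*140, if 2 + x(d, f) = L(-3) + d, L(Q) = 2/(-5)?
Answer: -1530931/10815 ≈ -141.56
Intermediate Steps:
L(Q) = -2/5 (L(Q) = 2*(-1/5) = -2/5)
x(d, f) = -12/5 + d (x(d, f) = -2 + (-2/5 + d) = -12/5 + d)
c = 21 (c = 7*3 = 21)
(x(3 - 1*8, -4)/c + 248/(-206)) - 1*140 = ((-12/5 + (3 - 1*8))/21 + 248/(-206)) - 1*140 = ((-12/5 + (3 - 8))*(1/21) + 248*(-1/206)) - 140 = ((-12/5 - 5)*(1/21) - 124/103) - 140 = (-37/5*1/21 - 124/103) - 140 = (-37/105 - 124/103) - 140 = -16831/10815 - 140 = -1530931/10815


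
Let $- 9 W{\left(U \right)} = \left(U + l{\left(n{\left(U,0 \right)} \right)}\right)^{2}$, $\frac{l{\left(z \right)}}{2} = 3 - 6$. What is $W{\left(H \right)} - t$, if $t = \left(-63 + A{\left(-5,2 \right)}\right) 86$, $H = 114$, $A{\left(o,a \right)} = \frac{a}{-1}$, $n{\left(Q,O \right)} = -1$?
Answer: $4294$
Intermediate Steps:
$A{\left(o,a \right)} = - a$ ($A{\left(o,a \right)} = a \left(-1\right) = - a$)
$l{\left(z \right)} = -6$ ($l{\left(z \right)} = 2 \left(3 - 6\right) = 2 \left(-3\right) = -6$)
$t = -5590$ ($t = \left(-63 - 2\right) 86 = \left(-65\right) 86 = -5590$)
$W{\left(U \right)} = - \frac{\left(-6 + U\right)^{2}}{9}$ ($W{\left(U \right)} = - \frac{\left(U - 6\right)^{2}}{9} = - \frac{\left(-6 + U\right)^{2}}{9}$)
$W{\left(H \right)} - t = - \frac{\left(-6 + 114\right)^{2}}{9} - -5590 = - \frac{108^{2}}{9} + 5590 = \left(- \frac{1}{9}\right) 11664 + 5590 = -1296 + 5590 = 4294$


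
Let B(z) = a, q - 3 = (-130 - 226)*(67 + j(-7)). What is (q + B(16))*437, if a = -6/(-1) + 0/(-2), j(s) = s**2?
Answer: -18042419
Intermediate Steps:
q = -41293 (q = 3 + (-130 - 226)*(67 + (-7)**2) = 3 - 356*(67 + 49) = 3 - 356*116 = 3 - 41296 = -41293)
a = 6 (a = -6*(-1) + 0*(-1/2) = 6 + 0 = 6)
B(z) = 6
(q + B(16))*437 = (-41293 + 6)*437 = -41287*437 = -18042419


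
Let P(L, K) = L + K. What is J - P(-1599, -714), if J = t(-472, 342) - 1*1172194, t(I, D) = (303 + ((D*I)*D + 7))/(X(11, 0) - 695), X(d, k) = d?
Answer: -372495953/342 ≈ -1.0892e+6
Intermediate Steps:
P(L, K) = K + L
t(I, D) = -155/342 - I*D**2/684 (t(I, D) = (303 + ((D*I)*D + 7))/(11 - 695) = (303 + (I*D**2 + 7))/(-684) = (303 + (7 + I*D**2))*(-1/684) = (310 + I*D**2)*(-1/684) = -155/342 - I*D**2/684)
J = -373286999/342 (J = (-155/342 - 1/684*(-472)*342**2) - 1*1172194 = (-155/342 - 1/684*(-472)*116964) - 1172194 = (-155/342 + 80712) - 1172194 = 27603349/342 - 1172194 = -373286999/342 ≈ -1.0915e+6)
J - P(-1599, -714) = -373286999/342 - (-714 - 1599) = -373286999/342 - 1*(-2313) = -373286999/342 + 2313 = -372495953/342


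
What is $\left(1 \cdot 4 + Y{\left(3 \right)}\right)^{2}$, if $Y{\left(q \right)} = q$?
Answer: $49$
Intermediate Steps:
$\left(1 \cdot 4 + Y{\left(3 \right)}\right)^{2} = \left(1 \cdot 4 + 3\right)^{2} = \left(4 + 3\right)^{2} = 7^{2} = 49$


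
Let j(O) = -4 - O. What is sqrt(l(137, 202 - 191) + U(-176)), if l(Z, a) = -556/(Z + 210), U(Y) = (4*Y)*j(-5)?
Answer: 2*I*sqrt(21240217)/347 ≈ 26.563*I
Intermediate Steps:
U(Y) = 4*Y (U(Y) = (4*Y)*(-4 - 1*(-5)) = (4*Y)*(-4 + 5) = (4*Y)*1 = 4*Y)
l(Z, a) = -556/(210 + Z)
sqrt(l(137, 202 - 191) + U(-176)) = sqrt(-556/(210 + 137) + 4*(-176)) = sqrt(-556/347 - 704) = sqrt(-244844/347) = 2*I*sqrt(21240217)/347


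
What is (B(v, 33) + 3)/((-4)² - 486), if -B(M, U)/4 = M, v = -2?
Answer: -11/470 ≈ -0.023404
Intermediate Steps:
B(M, U) = -4*M
(B(v, 33) + 3)/((-4)² - 486) = (-4*(-2) + 3)/((-4)² - 486) = (8 + 3)/(16 - 486) = 11/(-470) = 11*(-1/470) = -11/470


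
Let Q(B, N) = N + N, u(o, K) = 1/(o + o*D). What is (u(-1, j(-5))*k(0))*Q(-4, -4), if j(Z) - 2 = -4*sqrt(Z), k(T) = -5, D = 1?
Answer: -20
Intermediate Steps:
j(Z) = 2 - 4*sqrt(Z)
u(o, K) = 1/(2*o) (u(o, K) = 1/(o + o*1) = 1/(o + o) = 1/(2*o))
Q(B, N) = 2*N
(u(-1, j(-5))*k(0))*Q(-4, -4) = (((1/2)/(-1))*(-5))*(2*(-4)) = (((1/2)*(-1))*(-5))*(-8) = -1/2*(-5)*(-8) = (5/2)*(-8) = -20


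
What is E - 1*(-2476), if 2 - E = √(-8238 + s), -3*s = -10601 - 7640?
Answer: 2478 - I*√19419/3 ≈ 2478.0 - 46.451*I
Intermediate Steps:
s = 18241/3 (s = -(-10601 - 7640)/3 = -⅓*(-18241) = 18241/3 ≈ 6080.3)
E = 2 - I*√19419/3 (E = 2 - √(-8238 + 18241/3) = 2 - √(-6473/3) = 2 - I*√19419/3 ≈ 2.0 - 46.451*I)
E - 1*(-2476) = (2 - I*√19419/3) - 1*(-2476) = (2 - I*√19419/3) + 2476 = 2478 - I*√19419/3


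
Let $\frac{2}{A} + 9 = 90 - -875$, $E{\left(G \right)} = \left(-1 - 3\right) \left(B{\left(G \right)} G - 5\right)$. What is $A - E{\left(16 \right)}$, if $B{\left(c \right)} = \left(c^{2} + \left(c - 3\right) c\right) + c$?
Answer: $\frac{14674601}{478} \approx 30700.0$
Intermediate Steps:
$B{\left(c \right)} = c + c^{2} + c \left(-3 + c\right)$ ($B{\left(c \right)} = \left(c^{2} + \left(-3 + c\right) c\right) + c = \left(c^{2} + c \left(-3 + c\right)\right) + c = c + c^{2} + c \left(-3 + c\right)$)
$E{\left(G \right)} = 20 - 8 G^{2} \left(-1 + G\right)$ ($E{\left(G \right)} = \left(-1 - 3\right) \left(2 G \left(-1 + G\right) G - 5\right) = - 4 \left(2 G^{2} \left(-1 + G\right) - 5\right) = - 4 \left(-5 + 2 G^{2} \left(-1 + G\right)\right) = 20 - 8 G^{2} \left(-1 + G\right)$)
$A = \frac{1}{478}$ ($A = \frac{2}{-9 + \left(90 - -875\right)} = \frac{2}{-9 + \left(90 + 875\right)} = \frac{2}{-9 + 965} = \frac{2}{956} = 2 \cdot \frac{1}{956} = \frac{1}{478} \approx 0.002092$)
$A - E{\left(16 \right)} = \frac{1}{478} - \left(20 + 8 \cdot 16^{2} \left(1 - 16\right)\right) = \frac{1}{478} - \left(20 + 8 \cdot 256 \left(1 - 16\right)\right) = \frac{1}{478} - \left(20 + 8 \cdot 256 \left(-15\right)\right) = \frac{1}{478} - \left(20 - 30720\right) = \frac{1}{478} - -30700 = \frac{1}{478} + 30700 = \frac{14674601}{478}$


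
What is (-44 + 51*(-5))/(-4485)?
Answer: 1/15 ≈ 0.066667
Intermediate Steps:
(-44 + 51*(-5))/(-4485) = (-44 - 255)*(-1/4485) = -299*(-1/4485) = 1/15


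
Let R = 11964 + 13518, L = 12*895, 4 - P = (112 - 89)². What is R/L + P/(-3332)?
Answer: 1077911/426020 ≈ 2.5302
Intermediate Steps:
P = -525 (P = 4 - (112 - 89)² = 4 - 1*23² = 4 - 1*529 = 4 - 529 = -525)
L = 10740
R = 25482
R/L + P/(-3332) = 25482/10740 - 525/(-3332) = 25482*(1/10740) - 525*(-1/3332) = 4247/1790 + 75/476 = 1077911/426020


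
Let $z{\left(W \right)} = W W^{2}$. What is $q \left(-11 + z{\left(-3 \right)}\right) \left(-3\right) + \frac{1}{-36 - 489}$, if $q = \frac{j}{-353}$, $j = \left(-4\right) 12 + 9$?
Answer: $\frac{2333797}{185325} \approx 12.593$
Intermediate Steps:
$z{\left(W \right)} = W^{3}$
$j = -39$ ($j = -48 + 9 = -39$)
$q = \frac{39}{353}$ ($q = - \frac{39}{-353} = \left(-39\right) \left(- \frac{1}{353}\right) = \frac{39}{353} \approx 0.11048$)
$q \left(-11 + z{\left(-3 \right)}\right) \left(-3\right) + \frac{1}{-36 - 489} = \frac{39 \left(-11 + \left(-3\right)^{3}\right) \left(-3\right)}{353} + \frac{1}{-36 - 489} = \frac{39 \left(-11 - 27\right) \left(-3\right)}{353} + \frac{1}{-525} = \frac{39 \left(\left(-38\right) \left(-3\right)\right)}{353} - \frac{1}{525} = \frac{39}{353} \cdot 114 - \frac{1}{525} = \frac{4446}{353} - \frac{1}{525} = \frac{2333797}{185325}$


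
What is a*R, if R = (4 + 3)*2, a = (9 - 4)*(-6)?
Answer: -420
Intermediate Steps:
a = -30 (a = 5*(-6) = -30)
R = 14 (R = 7*2 = 14)
a*R = -30*14 = -420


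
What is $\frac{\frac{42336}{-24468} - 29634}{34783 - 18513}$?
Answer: $- \frac{30213627}{16587265} \approx -1.8215$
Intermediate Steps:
$\frac{\frac{42336}{-24468} - 29634}{34783 - 18513} = \frac{42336 \left(- \frac{1}{24468}\right) - 29634}{16270} = \left(- \frac{3528}{2039} - 29634\right) \frac{1}{16270} = \left(- \frac{60427254}{2039}\right) \frac{1}{16270} = - \frac{30213627}{16587265}$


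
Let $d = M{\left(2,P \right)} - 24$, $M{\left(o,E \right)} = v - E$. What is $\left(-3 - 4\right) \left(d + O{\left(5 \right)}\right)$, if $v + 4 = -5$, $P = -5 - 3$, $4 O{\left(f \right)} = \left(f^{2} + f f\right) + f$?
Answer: $\frac{315}{4} \approx 78.75$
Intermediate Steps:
$O{\left(f \right)} = \frac{f^{2}}{2} + \frac{f}{4}$ ($O{\left(f \right)} = \frac{\left(f^{2} + f f\right) + f}{4} = \frac{\left(f^{2} + f^{2}\right) + f}{4} = \frac{2 f^{2} + f}{4} = \frac{f + 2 f^{2}}{4} = \frac{f^{2}}{2} + \frac{f}{4}$)
$P = -8$ ($P = -5 - 3 = -8$)
$v = -9$ ($v = -4 - 5 = -9$)
$M{\left(o,E \right)} = -9 - E$
$d = -25$ ($d = \left(-9 - -8\right) - 24 = \left(-9 + 8\right) - 24 = -1 - 24 = -25$)
$\left(-3 - 4\right) \left(d + O{\left(5 \right)}\right) = \left(-3 - 4\right) \left(-25 + \frac{1}{4} \cdot 5 \left(1 + 2 \cdot 5\right)\right) = - 7 \left(-25 + \frac{1}{4} \cdot 5 \left(1 + 10\right)\right) = - 7 \left(-25 + \frac{1}{4} \cdot 5 \cdot 11\right) = - 7 \left(-25 + \frac{55}{4}\right) = \left(-7\right) \left(- \frac{45}{4}\right) = \frac{315}{4}$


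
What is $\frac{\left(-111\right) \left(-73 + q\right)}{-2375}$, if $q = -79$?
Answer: $- \frac{888}{125} \approx -7.104$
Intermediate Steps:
$\frac{\left(-111\right) \left(-73 + q\right)}{-2375} = \frac{\left(-111\right) \left(-73 - 79\right)}{-2375} = \left(-111\right) \left(-152\right) \left(- \frac{1}{2375}\right) = 16872 \left(- \frac{1}{2375}\right) = - \frac{888}{125}$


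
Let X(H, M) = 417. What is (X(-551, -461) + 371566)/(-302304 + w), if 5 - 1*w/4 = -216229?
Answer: 371983/562632 ≈ 0.66115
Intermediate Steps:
w = 864936 (w = 20 - 4*(-216229) = 20 + 864916 = 864936)
(X(-551, -461) + 371566)/(-302304 + w) = (417 + 371566)/(-302304 + 864936) = 371983/562632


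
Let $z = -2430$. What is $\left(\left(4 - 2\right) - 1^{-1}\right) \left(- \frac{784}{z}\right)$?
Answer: $\frac{392}{1215} \approx 0.32263$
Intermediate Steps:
$\left(\left(4 - 2\right) - 1^{-1}\right) \left(- \frac{784}{z}\right) = \left(\left(4 - 2\right) - 1^{-1}\right) \left(- \frac{784}{-2430}\right) = \left(2 - 1\right) \left(\left(-784\right) \left(- \frac{1}{2430}\right)\right) = \left(2 - 1\right) \frac{392}{1215} = 1 \cdot \frac{392}{1215} = \frac{392}{1215}$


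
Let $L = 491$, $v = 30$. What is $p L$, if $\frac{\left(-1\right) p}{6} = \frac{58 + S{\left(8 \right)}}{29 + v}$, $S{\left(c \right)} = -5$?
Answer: $- \frac{156138}{59} \approx -2646.4$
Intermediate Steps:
$p = - \frac{318}{59}$ ($p = - 6 \frac{58 - 5}{29 + 30} = - 6 \cdot \frac{53}{59} = - 6 \cdot 53 \cdot \frac{1}{59} = \left(-6\right) \frac{53}{59} = - \frac{318}{59} \approx -5.3898$)
$p L = \left(- \frac{318}{59}\right) 491 = - \frac{156138}{59}$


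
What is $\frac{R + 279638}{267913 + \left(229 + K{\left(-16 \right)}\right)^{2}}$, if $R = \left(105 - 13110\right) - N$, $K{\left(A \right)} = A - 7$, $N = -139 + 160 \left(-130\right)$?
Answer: $\frac{287572}{310349} \approx 0.92661$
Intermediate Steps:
$N = -20939$ ($N = -139 - 20800 = -20939$)
$K{\left(A \right)} = -7 + A$
$R = 7934$ ($R = \left(105 - 13110\right) - -20939 = \left(105 - 13110\right) + 20939 = -13005 + 20939 = 7934$)
$\frac{R + 279638}{267913 + \left(229 + K{\left(-16 \right)}\right)^{2}} = \frac{7934 + 279638}{267913 + \left(229 - 23\right)^{2}} = \frac{287572}{267913 + \left(229 - 23\right)^{2}} = \frac{287572}{267913 + 206^{2}} = \frac{287572}{267913 + 42436} = \frac{287572}{310349}$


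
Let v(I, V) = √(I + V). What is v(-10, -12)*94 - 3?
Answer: -3 + 94*I*√22 ≈ -3.0 + 440.9*I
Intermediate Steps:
v(-10, -12)*94 - 3 = √(-10 - 12)*94 - 3 = √(-22)*94 - 3 = (I*√22)*94 - 3 = 94*I*√22 - 3 = -3 + 94*I*√22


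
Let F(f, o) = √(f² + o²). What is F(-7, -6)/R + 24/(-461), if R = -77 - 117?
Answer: -24/461 - √85/194 ≈ -0.099584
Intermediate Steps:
R = -194
F(-7, -6)/R + 24/(-461) = √((-7)² + (-6)²)/(-194) + 24/(-461) = √(49 + 36)*(-1/194) + 24*(-1/461) = √85*(-1/194) - 24/461 = -√85/194 - 24/461 = -24/461 - √85/194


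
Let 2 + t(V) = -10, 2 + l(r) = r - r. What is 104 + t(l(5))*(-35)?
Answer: 524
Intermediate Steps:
l(r) = -2 (l(r) = -2 + (r - r) = -2 + 0 = -2)
t(V) = -12 (t(V) = -2 - 10 = -12)
104 + t(l(5))*(-35) = 104 - 12*(-35) = 104 + 420 = 524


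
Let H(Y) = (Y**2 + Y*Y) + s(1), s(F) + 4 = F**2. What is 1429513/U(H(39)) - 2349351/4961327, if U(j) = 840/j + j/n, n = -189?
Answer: -452624678847359748/5003642157983 ≈ -90459.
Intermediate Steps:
s(F) = -4 + F**2
H(Y) = -3 + 2*Y**2 (H(Y) = (Y**2 + Y*Y) + (-4 + 1**2) = (Y**2 + Y**2) + (-4 + 1) = 2*Y**2 - 3 = -3 + 2*Y**2)
U(j) = 840/j - j/189 (U(j) = 840/j + j/(-189) = 840/j + j*(-1/189) = 840/j - j/189)
1429513/U(H(39)) - 2349351/4961327 = 1429513/(840/(-3 + 2*39**2) - (-3 + 2*39**2)/189) - 2349351/4961327 = 1429513/(840/(-3 + 2*1521) - (-3 + 2*1521)/189) - 2349351*1/4961327 = 1429513/(840/(-3 + 3042) - (-3 + 3042)/189) - 2349351/4961327 = 1429513/(840/3039 - 1/189*3039) - 2349351/4961327 = 1429513/(840*(1/3039) - 1013/63) - 2349351/4961327 = 1429513/(280/1013 - 1013/63) - 2349351/4961327 = 1429513/(-1008529/63819) - 2349351/4961327 = 1429513*(-63819/1008529) - 2349351/4961327 = -91230090147/1008529 - 2349351/4961327 = -452624678847359748/5003642157983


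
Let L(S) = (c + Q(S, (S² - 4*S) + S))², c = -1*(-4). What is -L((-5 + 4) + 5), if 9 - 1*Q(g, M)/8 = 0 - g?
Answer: -11664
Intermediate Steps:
Q(g, M) = 72 + 8*g (Q(g, M) = 72 - 8*(0 - g) = 72 - (-8)*g = 72 + 8*g)
c = 4
L(S) = (76 + 8*S)² (L(S) = (4 + (72 + 8*S))² = (76 + 8*S)²)
-L((-5 + 4) + 5) = -16*(19 + 2*((-5 + 4) + 5))² = -16*(19 + 2*(-1 + 5))² = -16*(19 + 2*4)² = -16*(19 + 8)² = -16*27² = -16*729 = -1*11664 = -11664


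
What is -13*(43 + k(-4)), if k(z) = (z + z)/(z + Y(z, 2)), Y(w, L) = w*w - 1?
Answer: -6045/11 ≈ -549.54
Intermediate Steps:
Y(w, L) = -1 + w**2 (Y(w, L) = w**2 - 1 = -1 + w**2)
k(z) = 2*z/(-1 + z + z**2) (k(z) = (z + z)/(z + (-1 + z**2)) = (2*z)/(-1 + z + z**2) = 2*z/(-1 + z + z**2))
-13*(43 + k(-4)) = -13*(43 + 2*(-4)/(-1 - 4 + (-4)**2)) = -13*(43 + 2*(-4)/(-1 - 4 + 16)) = -13*(43 + 2*(-4)/11) = -13*(43 + 2*(-4)*(1/11)) = -13*(43 - 8/11) = -13*465/11 = -6045/11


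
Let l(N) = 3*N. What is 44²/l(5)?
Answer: 1936/15 ≈ 129.07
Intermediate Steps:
44²/l(5) = 44²/((3*5)) = 1936/15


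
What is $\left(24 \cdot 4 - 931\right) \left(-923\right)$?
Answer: $770705$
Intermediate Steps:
$\left(24 \cdot 4 - 931\right) \left(-923\right) = \left(96 - 931\right) \left(-923\right) = \left(-835\right) \left(-923\right) = 770705$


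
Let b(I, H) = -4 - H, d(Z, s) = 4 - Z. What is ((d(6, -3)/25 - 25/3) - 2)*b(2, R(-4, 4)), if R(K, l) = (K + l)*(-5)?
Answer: 3124/75 ≈ 41.653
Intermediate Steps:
R(K, l) = -5*K - 5*l
((d(6, -3)/25 - 25/3) - 2)*b(2, R(-4, 4)) = (((4 - 1*6)/25 - 25/3) - 2)*(-4 - (-5*(-4) - 5*4)) = (((4 - 6)*(1/25) - 25*1/3) - 2)*(-4 - (20 - 20)) = ((-2*1/25 - 25/3) - 2)*(-4 - 1*0) = ((-2/25 - 25/3) - 2)*(-4 + 0) = (-631/75 - 2)*(-4) = -781/75*(-4) = 3124/75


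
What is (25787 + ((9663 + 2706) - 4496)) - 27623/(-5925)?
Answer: 199463123/5925 ≈ 33665.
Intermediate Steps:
(25787 + ((9663 + 2706) - 4496)) - 27623/(-5925) = (25787 + (12369 - 4496)) - 27623*(-1/5925) = (25787 + 7873) + 27623/5925 = 33660 + 27623/5925 = 199463123/5925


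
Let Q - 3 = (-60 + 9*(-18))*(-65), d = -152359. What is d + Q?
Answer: -137926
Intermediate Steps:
Q = 14433 (Q = 3 + (-60 + 9*(-18))*(-65) = 3 + (-60 - 162)*(-65) = 3 - 222*(-65) = 3 + 14430 = 14433)
d + Q = -152359 + 14433 = -137926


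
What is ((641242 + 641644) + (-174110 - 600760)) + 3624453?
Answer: 4132469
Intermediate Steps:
((641242 + 641644) + (-174110 - 600760)) + 3624453 = (1282886 - 774870) + 3624453 = 508016 + 3624453 = 4132469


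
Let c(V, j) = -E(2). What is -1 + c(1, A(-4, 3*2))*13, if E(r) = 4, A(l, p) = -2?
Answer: -53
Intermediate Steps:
c(V, j) = -4 (c(V, j) = -1*4 = -4)
-1 + c(1, A(-4, 3*2))*13 = -1 - 4*13 = -1 - 52 = -53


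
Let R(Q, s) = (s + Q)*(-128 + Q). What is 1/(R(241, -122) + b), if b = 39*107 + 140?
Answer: 1/17760 ≈ 5.6306e-5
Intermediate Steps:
b = 4313 (b = 4173 + 140 = 4313)
R(Q, s) = (-128 + Q)*(Q + s) (R(Q, s) = (Q + s)*(-128 + Q) = (-128 + Q)*(Q + s))
1/(R(241, -122) + b) = 1/((241² - 128*241 - 128*(-122) + 241*(-122)) + 4313) = 1/((58081 - 30848 + 15616 - 29402) + 4313) = 1/(13447 + 4313) = 1/17760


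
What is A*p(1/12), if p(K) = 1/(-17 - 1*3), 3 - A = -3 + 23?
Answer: 17/20 ≈ 0.85000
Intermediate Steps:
A = -17 (A = 3 - (-3 + 23) = 3 - 1*20 = 3 - 20 = -17)
p(K) = -1/20 (p(K) = 1/(-17 - 3) = 1/(-20) = -1/20)
A*p(1/12) = -17*(-1/20) = 17/20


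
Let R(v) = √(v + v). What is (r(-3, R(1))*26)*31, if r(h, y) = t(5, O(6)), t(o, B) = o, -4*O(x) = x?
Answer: 4030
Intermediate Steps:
R(v) = √2*√v (R(v) = √(2*v) = √2*√v)
O(x) = -x/4
r(h, y) = 5
(r(-3, R(1))*26)*31 = (5*26)*31 = 130*31 = 4030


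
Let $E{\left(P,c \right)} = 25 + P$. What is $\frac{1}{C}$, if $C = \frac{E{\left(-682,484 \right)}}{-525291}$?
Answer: $\frac{175097}{219} \approx 799.53$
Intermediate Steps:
$C = \frac{219}{175097}$ ($C = \frac{25 - 682}{-525291} = \left(-657\right) \left(- \frac{1}{525291}\right) = \frac{219}{175097} \approx 0.0012507$)
$\frac{1}{C} = \frac{1}{\frac{219}{175097}} = \frac{175097}{219}$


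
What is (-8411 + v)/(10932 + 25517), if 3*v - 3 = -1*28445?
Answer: -53675/109347 ≈ -0.49087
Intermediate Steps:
v = -28442/3 (v = 1 + (-1*28445)/3 = 1 + (⅓)*(-28445) = 1 - 28445/3 = -28442/3 ≈ -9480.7)
(-8411 + v)/(10932 + 25517) = (-8411 - 28442/3)/(10932 + 25517) = -53675/3/36449 = -53675/3*1/36449 = -53675/109347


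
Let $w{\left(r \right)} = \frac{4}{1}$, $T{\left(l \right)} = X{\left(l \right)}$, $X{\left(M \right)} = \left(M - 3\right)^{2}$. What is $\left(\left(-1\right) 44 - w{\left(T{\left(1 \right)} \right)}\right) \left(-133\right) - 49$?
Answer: $6335$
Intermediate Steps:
$X{\left(M \right)} = \left(-3 + M\right)^{2}$
$T{\left(l \right)} = \left(-3 + l\right)^{2}$
$w{\left(r \right)} = 4$ ($w{\left(r \right)} = 4 \cdot 1 = 4$)
$\left(\left(-1\right) 44 - w{\left(T{\left(1 \right)} \right)}\right) \left(-133\right) - 49 = \left(\left(-1\right) 44 - 4\right) \left(-133\right) - 49 = \left(-44 - 4\right) \left(-133\right) - 49 = \left(-48\right) \left(-133\right) - 49 = 6384 - 49 = 6335$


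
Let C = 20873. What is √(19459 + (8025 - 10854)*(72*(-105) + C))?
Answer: I*√37643018 ≈ 6135.4*I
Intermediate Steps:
√(19459 + (8025 - 10854)*(72*(-105) + C)) = √(19459 + (8025 - 10854)*(72*(-105) + 20873)) = √(19459 - 2829*(-7560 + 20873)) = √(19459 - 2829*13313) = √(19459 - 37662477) = √(-37643018) = I*√37643018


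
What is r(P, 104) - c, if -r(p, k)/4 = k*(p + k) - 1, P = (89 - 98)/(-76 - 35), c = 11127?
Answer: -2013567/37 ≈ -54421.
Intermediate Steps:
P = 3/37 (P = -9/(-111) = -9*(-1/111) = 3/37 ≈ 0.081081)
r(p, k) = 4 - 4*k*(k + p) (r(p, k) = -4*(k*(p + k) - 1) = -4*(k*(k + p) - 1) = -4*(-1 + k*(k + p)) = 4 - 4*k*(k + p))
r(P, 104) - c = (4 - 4*104² - 4*104*3/37) - 1*11127 = (4 - 4*10816 - 1248/37) - 11127 = (4 - 43264 - 1248/37) - 11127 = -1601868/37 - 11127 = -2013567/37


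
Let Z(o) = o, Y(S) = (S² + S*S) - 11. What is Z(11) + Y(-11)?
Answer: 242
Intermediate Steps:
Y(S) = -11 + 2*S² (Y(S) = (S² + S²) - 11 = 2*S² - 11 = -11 + 2*S²)
Z(11) + Y(-11) = 11 + (-11 + 2*(-11)²) = 11 + (-11 + 2*121) = 11 + (-11 + 242) = 11 + 231 = 242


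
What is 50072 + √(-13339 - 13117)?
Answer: 50072 + 2*I*√6614 ≈ 50072.0 + 162.65*I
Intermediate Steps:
50072 + √(-13339 - 13117) = 50072 + √(-26456) = 50072 + 2*I*√6614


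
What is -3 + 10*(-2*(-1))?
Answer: 17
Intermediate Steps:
-3 + 10*(-2*(-1)) = -3 + 10*2 = -3 + 20 = 17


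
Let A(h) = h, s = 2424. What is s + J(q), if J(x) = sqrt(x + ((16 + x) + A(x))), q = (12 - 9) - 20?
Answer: 2424 + I*sqrt(35) ≈ 2424.0 + 5.9161*I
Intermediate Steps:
q = -17 (q = 3 - 20 = -17)
J(x) = sqrt(16 + 3*x) (J(x) = sqrt(x + ((16 + x) + x)) = sqrt(x + (16 + 2*x)) = sqrt(16 + 3*x))
s + J(q) = 2424 + sqrt(16 + 3*(-17)) = 2424 + sqrt(16 - 51) = 2424 + sqrt(-35) = 2424 + I*sqrt(35)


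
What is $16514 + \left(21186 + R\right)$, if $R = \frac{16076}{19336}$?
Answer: $\frac{182245819}{4834} \approx 37701.0$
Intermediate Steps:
$R = \frac{4019}{4834}$ ($R = 16076 \cdot \frac{1}{19336} = \frac{4019}{4834} \approx 0.8314$)
$16514 + \left(21186 + R\right) = 16514 + \left(21186 + \frac{4019}{4834}\right) = 16514 + \frac{102417143}{4834} = \frac{182245819}{4834}$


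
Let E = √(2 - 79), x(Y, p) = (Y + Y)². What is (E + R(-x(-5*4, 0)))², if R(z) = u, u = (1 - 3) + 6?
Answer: (4 + I*√77)² ≈ -61.0 + 70.2*I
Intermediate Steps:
x(Y, p) = 4*Y² (x(Y, p) = (2*Y)² = 4*Y²)
u = 4 (u = -2 + 6 = 4)
R(z) = 4
E = I*√77 (E = √(-77) = I*√77 ≈ 8.775*I)
(E + R(-x(-5*4, 0)))² = (I*√77 + 4)² = (4 + I*√77)²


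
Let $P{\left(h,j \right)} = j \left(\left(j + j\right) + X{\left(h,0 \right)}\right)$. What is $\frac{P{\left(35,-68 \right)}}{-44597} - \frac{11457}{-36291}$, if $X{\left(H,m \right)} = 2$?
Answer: $\frac{60088079}{539489909} \approx 0.11138$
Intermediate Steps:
$P{\left(h,j \right)} = j \left(2 + 2 j\right)$ ($P{\left(h,j \right)} = j \left(\left(j + j\right) + 2\right) = j \left(2 j + 2\right) = j \left(2 + 2 j\right)$)
$\frac{P{\left(35,-68 \right)}}{-44597} - \frac{11457}{-36291} = \frac{2 \left(-68\right) \left(1 - 68\right)}{-44597} - \frac{11457}{-36291} = 2 \left(-68\right) \left(-67\right) \left(- \frac{1}{44597}\right) - - \frac{3819}{12097} = 9112 \left(- \frac{1}{44597}\right) + \frac{3819}{12097} = - \frac{9112}{44597} + \frac{3819}{12097} = \frac{60088079}{539489909}$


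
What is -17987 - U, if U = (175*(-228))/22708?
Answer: -14586032/811 ≈ -17985.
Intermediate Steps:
U = -1425/811 (U = -39900*1/22708 = -1425/811 ≈ -1.7571)
-17987 - U = -17987 - 1*(-1425/811) = -17987 + 1425/811 = -14586032/811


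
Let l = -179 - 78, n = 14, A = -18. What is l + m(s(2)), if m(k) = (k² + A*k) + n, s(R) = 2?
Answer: -275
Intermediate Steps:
l = -257
m(k) = 14 + k² - 18*k (m(k) = (k² - 18*k) + 14 = 14 + k² - 18*k)
l + m(s(2)) = -257 + (14 + 2² - 18*2) = -257 + (14 + 4 - 36) = -257 - 18 = -275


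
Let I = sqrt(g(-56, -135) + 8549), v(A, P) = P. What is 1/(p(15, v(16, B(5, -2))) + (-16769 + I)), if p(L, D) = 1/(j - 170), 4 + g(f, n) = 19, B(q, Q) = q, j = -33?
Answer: -172758481/2896899590447 - 41209*sqrt(2141)/5793799180894 ≈ -5.9965e-5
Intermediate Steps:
g(f, n) = 15 (g(f, n) = -4 + 19 = 15)
p(L, D) = -1/203 (p(L, D) = 1/(-33 - 170) = 1/(-203) = -1/203)
I = 2*sqrt(2141) (I = sqrt(15 + 8549) = sqrt(8564) = 2*sqrt(2141) ≈ 92.542)
1/(p(15, v(16, B(5, -2))) + (-16769 + I)) = 1/(-1/203 + (-16769 + 2*sqrt(2141))) = 1/(-3404108/203 + 2*sqrt(2141))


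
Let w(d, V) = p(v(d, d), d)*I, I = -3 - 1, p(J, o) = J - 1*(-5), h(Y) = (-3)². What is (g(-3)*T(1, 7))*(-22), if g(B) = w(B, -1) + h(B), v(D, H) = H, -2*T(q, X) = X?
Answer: 77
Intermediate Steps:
T(q, X) = -X/2
h(Y) = 9
p(J, o) = 5 + J (p(J, o) = J + 5 = 5 + J)
I = -4
w(d, V) = -20 - 4*d (w(d, V) = (5 + d)*(-4) = -20 - 4*d)
g(B) = -11 - 4*B (g(B) = (-20 - 4*B) + 9 = -11 - 4*B)
(g(-3)*T(1, 7))*(-22) = ((-11 - 4*(-3))*(-½*7))*(-22) = ((-11 + 12)*(-7/2))*(-22) = (1*(-7/2))*(-22) = -7/2*(-22) = 77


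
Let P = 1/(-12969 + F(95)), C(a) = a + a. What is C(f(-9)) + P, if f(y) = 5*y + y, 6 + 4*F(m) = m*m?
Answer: -4628560/42857 ≈ -108.00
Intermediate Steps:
F(m) = -3/2 + m²/4 (F(m) = -3/2 + (m*m)/4 = -3/2 + m²/4)
f(y) = 6*y
C(a) = 2*a
P = -4/42857 (P = 1/(-12969 + (-3/2 + (¼)*95²)) = 1/(-12969 + (-3/2 + (¼)*9025)) = 1/(-12969 + (-3/2 + 9025/4)) = 1/(-12969 + 9019/4) = 1/(-42857/4) = -4/42857 ≈ -9.3334e-5)
C(f(-9)) + P = 2*(6*(-9)) - 4/42857 = 2*(-54) - 4/42857 = -108 - 4/42857 = -4628560/42857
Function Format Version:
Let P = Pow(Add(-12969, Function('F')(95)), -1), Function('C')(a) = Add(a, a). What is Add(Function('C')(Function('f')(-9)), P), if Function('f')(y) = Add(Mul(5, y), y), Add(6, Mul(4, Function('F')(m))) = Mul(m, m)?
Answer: Rational(-4628560, 42857) ≈ -108.00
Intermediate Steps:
Function('F')(m) = Add(Rational(-3, 2), Mul(Rational(1, 4), Pow(m, 2))) (Function('F')(m) = Add(Rational(-3, 2), Mul(Rational(1, 4), Mul(m, m))) = Add(Rational(-3, 2), Mul(Rational(1, 4), Pow(m, 2))))
Function('f')(y) = Mul(6, y)
Function('C')(a) = Mul(2, a)
P = Rational(-4, 42857) (P = Pow(Add(-12969, Add(Rational(-3, 2), Mul(Rational(1, 4), Pow(95, 2)))), -1) = Pow(Add(-12969, Add(Rational(-3, 2), Mul(Rational(1, 4), 9025))), -1) = Pow(Add(-12969, Add(Rational(-3, 2), Rational(9025, 4))), -1) = Pow(Add(-12969, Rational(9019, 4)), -1) = Pow(Rational(-42857, 4), -1) = Rational(-4, 42857) ≈ -9.3334e-5)
Add(Function('C')(Function('f')(-9)), P) = Add(Mul(2, Mul(6, -9)), Rational(-4, 42857)) = Add(Mul(2, -54), Rational(-4, 42857)) = Add(-108, Rational(-4, 42857)) = Rational(-4628560, 42857)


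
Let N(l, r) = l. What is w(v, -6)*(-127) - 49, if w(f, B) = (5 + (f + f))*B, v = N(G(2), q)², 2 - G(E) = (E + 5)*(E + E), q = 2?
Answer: 1033985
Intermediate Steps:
G(E) = 2 - 2*E*(5 + E) (G(E) = 2 - (E + 5)*(E + E) = 2 - (5 + E)*2*E = 2 - 2*E*(5 + E))
v = 676 (v = (2 - 10*2 - 2*2²)² = (2 - 20 - 2*4)² = (2 - 20 - 8)² = (-26)² = 676)
w(f, B) = B*(5 + 2*f) (w(f, B) = (5 + 2*f)*B = B*(5 + 2*f))
w(v, -6)*(-127) - 49 = -6*(5 + 2*676)*(-127) - 49 = -6*(5 + 1352)*(-127) - 49 = -6*1357*(-127) - 49 = -8142*(-127) - 49 = 1034034 - 49 = 1033985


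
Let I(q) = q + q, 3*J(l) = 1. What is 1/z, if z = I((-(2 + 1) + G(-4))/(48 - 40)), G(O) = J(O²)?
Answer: -3/2 ≈ -1.5000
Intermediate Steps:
J(l) = ⅓ (J(l) = (⅓)*1 = ⅓)
G(O) = ⅓
I(q) = 2*q
z = -⅔ (z = 2*((-(2 + 1) + ⅓)/(48 - 40)) = 2*((-1*3 + ⅓)/8) = 2*((-3 + ⅓)*(⅛)) = 2*(-8/3*⅛) = 2*(-⅓) = -⅔ ≈ -0.66667)
1/z = 1/(-⅔) = -3/2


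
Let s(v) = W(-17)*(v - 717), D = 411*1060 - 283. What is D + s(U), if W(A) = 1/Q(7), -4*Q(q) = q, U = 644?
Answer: 3047931/7 ≈ 4.3542e+5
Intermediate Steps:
Q(q) = -q/4
D = 435377 (D = 435660 - 283 = 435377)
W(A) = -4/7 (W(A) = 1/(-1/4*7) = 1/(-7/4) = -4/7)
s(v) = 2868/7 - 4*v/7 (s(v) = -4*(v - 717)/7 = -4*(-717 + v)/7 = 2868/7 - 4*v/7)
D + s(U) = 435377 + (2868/7 - 4/7*644) = 435377 + (2868/7 - 368) = 435377 + 292/7 = 3047931/7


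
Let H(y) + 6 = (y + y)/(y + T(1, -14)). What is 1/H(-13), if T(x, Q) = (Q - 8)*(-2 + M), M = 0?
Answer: -31/212 ≈ -0.14623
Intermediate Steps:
T(x, Q) = 16 - 2*Q (T(x, Q) = (Q - 8)*(-2 + 0) = (-8 + Q)*(-2) = 16 - 2*Q)
H(y) = -6 + 2*y/(44 + y) (H(y) = -6 + (y + y)/(y + (16 - 2*(-14))) = -6 + (2*y)/(y + (16 + 28)) = -6 + (2*y)/(y + 44) = -6 + (2*y)/(44 + y) = -6 + 2*y/(44 + y))
1/H(-13) = 1/(4*(-66 - 1*(-13))/(44 - 13)) = 1/(4*(-66 + 13)/31) = 1/(4*(1/31)*(-53)) = 1/(-212/31) = -31/212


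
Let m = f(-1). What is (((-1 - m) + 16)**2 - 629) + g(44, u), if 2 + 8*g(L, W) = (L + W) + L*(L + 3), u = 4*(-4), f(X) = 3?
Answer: -893/4 ≈ -223.25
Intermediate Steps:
u = -16
m = 3
g(L, W) = -1/4 + L/8 + W/8 + L*(3 + L)/8 (g(L, W) = -1/4 + ((L + W) + L*(L + 3))/8 = -1/4 + ((L + W) + L*(3 + L))/8 = -1/4 + (L + W + L*(3 + L))/8 = -1/4 + (L/8 + W/8 + L*(3 + L)/8) = -1/4 + L/8 + W/8 + L*(3 + L)/8)
(((-1 - m) + 16)**2 - 629) + g(44, u) = (((-1 - 1*3) + 16)**2 - 629) + (-1/4 + (1/2)*44 + (1/8)*(-16) + (1/8)*44**2) = (((-1 - 3) + 16)**2 - 629) + (-1/4 + 22 - 2 + (1/8)*1936) = ((-4 + 16)**2 - 629) + (-1/4 + 22 - 2 + 242) = (12**2 - 629) + 1047/4 = (144 - 629) + 1047/4 = -485 + 1047/4 = -893/4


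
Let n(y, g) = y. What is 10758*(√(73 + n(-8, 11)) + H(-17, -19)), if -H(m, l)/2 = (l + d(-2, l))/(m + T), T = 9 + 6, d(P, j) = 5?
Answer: -150612 + 10758*√65 ≈ -63878.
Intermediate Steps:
T = 15
H(m, l) = -2*(5 + l)/(15 + m) (H(m, l) = -2*(l + 5)/(m + 15) = -2*(5 + l)/(15 + m))
10758*(√(73 + n(-8, 11)) + H(-17, -19)) = 10758*(√(73 - 8) + 2*(-5 - 1*(-19))/(15 - 17)) = 10758*(√65 + 2*(-5 + 19)/(-2)) = 10758*(√65 + 2*(-½)*14) = 10758*(√65 - 14) = 10758*(-14 + √65) = -150612 + 10758*√65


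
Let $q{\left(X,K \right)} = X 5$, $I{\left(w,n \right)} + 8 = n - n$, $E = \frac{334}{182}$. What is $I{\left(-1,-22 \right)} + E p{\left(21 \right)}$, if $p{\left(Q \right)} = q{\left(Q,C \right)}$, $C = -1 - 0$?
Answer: $\frac{2401}{13} \approx 184.69$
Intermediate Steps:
$E = \frac{167}{91}$ ($E = 334 \cdot \frac{1}{182} = \frac{167}{91} \approx 1.8352$)
$I{\left(w,n \right)} = -8$ ($I{\left(w,n \right)} = -8 + \left(n - n\right) = -8 + 0 = -8$)
$C = -1$ ($C = -1 + 0 = -1$)
$q{\left(X,K \right)} = 5 X$
$p{\left(Q \right)} = 5 Q$
$I{\left(-1,-22 \right)} + E p{\left(21 \right)} = -8 + \frac{167 \cdot 5 \cdot 21}{91} = -8 + \frac{167}{91} \cdot 105 = -8 + \frac{2505}{13} = \frac{2401}{13}$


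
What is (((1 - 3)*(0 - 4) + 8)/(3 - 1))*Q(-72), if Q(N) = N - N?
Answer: 0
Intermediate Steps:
Q(N) = 0
(((1 - 3)*(0 - 4) + 8)/(3 - 1))*Q(-72) = (((1 - 3)*(0 - 4) + 8)/(3 - 1))*0 = ((-2*(-4) + 8)/2)*0 = ((8 + 8)*(½))*0 = (16*(½))*0 = 8*0 = 0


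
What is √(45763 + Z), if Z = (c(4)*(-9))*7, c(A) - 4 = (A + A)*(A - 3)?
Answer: √45007 ≈ 212.15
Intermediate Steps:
c(A) = 4 + 2*A*(-3 + A) (c(A) = 4 + (A + A)*(A - 3) = 4 + (2*A)*(-3 + A) = 4 + 2*A*(-3 + A))
Z = -756 (Z = ((4 - 6*4 + 2*4²)*(-9))*7 = ((4 - 24 + 2*16)*(-9))*7 = ((4 - 24 + 32)*(-9))*7 = (12*(-9))*7 = -108*7 = -756)
√(45763 + Z) = √(45763 - 756) = √45007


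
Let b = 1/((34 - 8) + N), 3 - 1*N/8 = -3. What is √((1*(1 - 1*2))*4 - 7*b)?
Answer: I*√22422/74 ≈ 2.0235*I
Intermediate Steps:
N = 48 (N = 24 - 8*(-3) = 24 + 24 = 48)
b = 1/74 (b = 1/((34 - 8) + 48) = 1/(26 + 48) = 1/74 ≈ 0.013514)
√((1*(1 - 1*2))*4 - 7*b) = √((1*(1 - 1*2))*4 - 7*1/74) = √((1*(1 - 2))*4 - 7/74) = √((1*(-1))*4 - 7/74) = √(-1*4 - 7/74) = √(-4 - 7/74) = √(-303/74) = I*√22422/74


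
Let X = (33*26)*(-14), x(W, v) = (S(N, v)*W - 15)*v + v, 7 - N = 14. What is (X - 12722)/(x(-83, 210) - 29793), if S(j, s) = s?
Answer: 24734/3693033 ≈ 0.0066975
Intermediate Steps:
N = -7 (N = 7 - 1*14 = 7 - 14 = -7)
x(W, v) = v + v*(-15 + W*v) (x(W, v) = (v*W - 15)*v + v = (W*v - 15)*v + v = (-15 + W*v)*v + v = v*(-15 + W*v) + v = v + v*(-15 + W*v))
X = -12012 (X = 858*(-14) = -12012)
(X - 12722)/(x(-83, 210) - 29793) = (-12012 - 12722)/(210*(-14 - 83*210) - 29793) = -24734/(210*(-14 - 17430) - 29793) = -24734/(210*(-17444) - 29793) = -24734/(-3663240 - 29793) = -24734/(-3693033) = -24734*(-1/3693033) = 24734/3693033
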